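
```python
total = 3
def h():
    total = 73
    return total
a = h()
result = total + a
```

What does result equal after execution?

Step 1: Global total = 3. h() returns local total = 73.
Step 2: a = 73. Global total still = 3.
Step 3: result = 3 + 73 = 76

The answer is 76.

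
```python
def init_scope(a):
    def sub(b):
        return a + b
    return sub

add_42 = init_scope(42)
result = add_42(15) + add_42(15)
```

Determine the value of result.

Step 1: add_42 captures a = 42.
Step 2: add_42(15) = 42 + 15 = 57, called twice.
Step 3: result = 57 + 57 = 114

The answer is 114.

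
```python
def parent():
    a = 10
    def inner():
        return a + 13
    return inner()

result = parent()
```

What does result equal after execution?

Step 1: parent() defines a = 10.
Step 2: inner() reads a = 10 from enclosing scope, returns 10 + 13 = 23.
Step 3: result = 23

The answer is 23.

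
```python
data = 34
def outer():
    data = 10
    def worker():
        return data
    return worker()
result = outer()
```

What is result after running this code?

Step 1: data = 34 globally, but outer() defines data = 10 locally.
Step 2: worker() looks up data. Not in local scope, so checks enclosing scope (outer) and finds data = 10.
Step 3: result = 10

The answer is 10.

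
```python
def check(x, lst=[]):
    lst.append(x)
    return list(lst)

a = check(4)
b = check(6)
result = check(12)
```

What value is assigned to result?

Step 1: Default list is shared. list() creates copies for return values.
Step 2: Internal list grows: [4] -> [4, 6] -> [4, 6, 12].
Step 3: result = [4, 6, 12]

The answer is [4, 6, 12].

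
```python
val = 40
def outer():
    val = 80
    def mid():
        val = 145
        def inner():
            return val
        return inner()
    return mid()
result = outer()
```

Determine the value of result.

Step 1: Three levels of shadowing: global 40, outer 80, mid 145.
Step 2: inner() finds val = 145 in enclosing mid() scope.
Step 3: result = 145

The answer is 145.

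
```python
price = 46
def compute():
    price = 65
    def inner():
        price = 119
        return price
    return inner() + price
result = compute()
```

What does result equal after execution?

Step 1: compute() has local price = 65. inner() has local price = 119.
Step 2: inner() returns its local price = 119.
Step 3: compute() returns 119 + its own price (65) = 184

The answer is 184.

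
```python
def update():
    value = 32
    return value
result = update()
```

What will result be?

Step 1: update() defines value = 32 in its local scope.
Step 2: return value finds the local variable value = 32.
Step 3: result = 32

The answer is 32.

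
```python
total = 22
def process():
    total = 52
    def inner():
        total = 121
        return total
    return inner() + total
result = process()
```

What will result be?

Step 1: process() has local total = 52. inner() has local total = 121.
Step 2: inner() returns its local total = 121.
Step 3: process() returns 121 + its own total (52) = 173

The answer is 173.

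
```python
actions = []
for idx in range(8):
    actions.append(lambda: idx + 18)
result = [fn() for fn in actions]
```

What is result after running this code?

Step 1: All lambdas capture idx by reference. After the loop, idx = 7.
Step 2: Each call returns 7 + 18 = 25.
Step 3: result = [25, 25, 25, 25, 25, 25, 25, 25]

The answer is [25, 25, 25, 25, 25, 25, 25, 25].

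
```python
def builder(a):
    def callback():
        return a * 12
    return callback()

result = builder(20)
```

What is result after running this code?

Step 1: builder(20) binds parameter a = 20.
Step 2: callback() accesses a = 20 from enclosing scope.
Step 3: result = 20 * 12 = 240

The answer is 240.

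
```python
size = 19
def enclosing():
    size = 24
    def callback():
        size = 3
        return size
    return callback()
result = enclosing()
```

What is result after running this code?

Step 1: Three scopes define size: global (19), enclosing (24), callback (3).
Step 2: callback() has its own local size = 3, which shadows both enclosing and global.
Step 3: result = 3 (local wins in LEGB)

The answer is 3.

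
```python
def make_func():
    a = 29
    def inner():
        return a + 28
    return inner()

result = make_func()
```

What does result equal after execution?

Step 1: make_func() defines a = 29.
Step 2: inner() reads a = 29 from enclosing scope, returns 29 + 28 = 57.
Step 3: result = 57

The answer is 57.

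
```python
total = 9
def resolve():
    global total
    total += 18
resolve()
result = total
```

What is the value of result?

Step 1: total = 9 globally.
Step 2: resolve() modifies global total: total += 18 = 27.
Step 3: result = 27

The answer is 27.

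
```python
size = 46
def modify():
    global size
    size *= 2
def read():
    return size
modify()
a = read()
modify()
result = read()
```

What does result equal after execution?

Step 1: size = 46.
Step 2: First modify(): size = 46 * 2 = 92.
Step 3: Second modify(): size = 92 * 2 = 184.
Step 4: read() returns 184

The answer is 184.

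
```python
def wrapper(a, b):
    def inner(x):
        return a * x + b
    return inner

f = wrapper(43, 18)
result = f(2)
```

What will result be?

Step 1: wrapper(43, 18) captures a = 43, b = 18.
Step 2: f(2) computes 43 * 2 + 18 = 104.
Step 3: result = 104

The answer is 104.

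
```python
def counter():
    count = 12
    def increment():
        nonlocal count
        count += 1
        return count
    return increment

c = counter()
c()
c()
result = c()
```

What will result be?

Step 1: counter() creates closure with count = 12.
Step 2: Each c() call increments count via nonlocal. After 3 calls: 12 + 3 = 15.
Step 3: result = 15

The answer is 15.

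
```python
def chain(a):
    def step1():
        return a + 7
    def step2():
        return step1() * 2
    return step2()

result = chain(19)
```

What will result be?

Step 1: chain(19) captures a = 19.
Step 2: step2() calls step1() which returns 19 + 7 = 26.
Step 3: step2() returns 26 * 2 = 52

The answer is 52.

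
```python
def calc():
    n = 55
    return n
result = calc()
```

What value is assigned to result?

Step 1: calc() defines n = 55 in its local scope.
Step 2: return n finds the local variable n = 55.
Step 3: result = 55

The answer is 55.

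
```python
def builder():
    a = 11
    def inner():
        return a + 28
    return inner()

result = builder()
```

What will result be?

Step 1: builder() defines a = 11.
Step 2: inner() reads a = 11 from enclosing scope, returns 11 + 28 = 39.
Step 3: result = 39

The answer is 39.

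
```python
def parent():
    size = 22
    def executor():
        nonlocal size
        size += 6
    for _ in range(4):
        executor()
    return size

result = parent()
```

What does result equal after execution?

Step 1: size = 22.
Step 2: executor() is called 4 times in a loop, each adding 6 via nonlocal.
Step 3: size = 22 + 6 * 4 = 46

The answer is 46.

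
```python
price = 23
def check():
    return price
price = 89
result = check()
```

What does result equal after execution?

Step 1: price is first set to 23, then reassigned to 89.
Step 2: check() is called after the reassignment, so it looks up the current global price = 89.
Step 3: result = 89

The answer is 89.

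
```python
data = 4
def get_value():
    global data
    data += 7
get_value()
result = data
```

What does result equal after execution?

Step 1: data = 4 globally.
Step 2: get_value() modifies global data: data += 7 = 11.
Step 3: result = 11

The answer is 11.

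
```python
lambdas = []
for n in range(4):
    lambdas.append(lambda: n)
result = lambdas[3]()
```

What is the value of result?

Step 1: The loop creates 4 lambdas, all referencing the same variable n.
Step 2: After the loop, n = 3 (final value).
Step 3: lambdas[3]() looks up n at call time and finds 3. This is the late binding gotcha. result = 3

The answer is 3.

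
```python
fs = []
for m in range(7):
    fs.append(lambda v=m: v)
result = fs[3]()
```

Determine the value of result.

Step 1: Default argument v=m captures m's value at each iteration.
Step 2: fs[3] captured v = 3 when m was 3.
Step 3: result = 3

The answer is 3.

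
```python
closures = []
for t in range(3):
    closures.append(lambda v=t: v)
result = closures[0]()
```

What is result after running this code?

Step 1: Default argument v=t captures t's value at each iteration.
Step 2: closures[0] captured v = 0 when t was 0.
Step 3: result = 0

The answer is 0.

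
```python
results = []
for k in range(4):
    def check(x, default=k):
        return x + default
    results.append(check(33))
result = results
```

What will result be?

Step 1: Default argument default=k is evaluated at function definition time.
Step 2: Each iteration creates check with default = current k value.
Step 3: check(33) returns 33 + default. results = [33, 34, 35, 36]

The answer is [33, 34, 35, 36].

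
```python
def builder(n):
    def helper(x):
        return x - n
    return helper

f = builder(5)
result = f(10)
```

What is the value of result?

Step 1: builder(5) creates a closure capturing n = 5.
Step 2: f(10) computes 10 - 5 = 5.
Step 3: result = 5

The answer is 5.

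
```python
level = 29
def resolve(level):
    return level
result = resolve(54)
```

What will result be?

Step 1: Global level = 29.
Step 2: resolve(54) takes parameter level = 54, which shadows the global.
Step 3: result = 54

The answer is 54.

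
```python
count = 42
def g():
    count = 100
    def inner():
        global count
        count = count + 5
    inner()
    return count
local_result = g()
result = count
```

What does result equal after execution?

Step 1: Global count = 42. g() creates local count = 100.
Step 2: inner() declares global count and adds 5: global count = 42 + 5 = 47.
Step 3: g() returns its local count = 100 (unaffected by inner).
Step 4: result = global count = 47

The answer is 47.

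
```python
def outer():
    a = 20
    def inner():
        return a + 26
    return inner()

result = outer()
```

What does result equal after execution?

Step 1: outer() defines a = 20.
Step 2: inner() reads a = 20 from enclosing scope, returns 20 + 26 = 46.
Step 3: result = 46

The answer is 46.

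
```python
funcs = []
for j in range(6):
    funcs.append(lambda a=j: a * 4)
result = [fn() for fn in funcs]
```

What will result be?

Step 1: Default arg a=j captures j at each iteration.
Step 2: funcs[k] has a defaulting to k, returns k * 4.
Step 3: result = [0, 4, 8, 12, 16, 20]

The answer is [0, 4, 8, 12, 16, 20].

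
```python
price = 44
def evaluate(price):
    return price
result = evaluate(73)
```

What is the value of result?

Step 1: Global price = 44.
Step 2: evaluate(73) takes parameter price = 73, which shadows the global.
Step 3: result = 73

The answer is 73.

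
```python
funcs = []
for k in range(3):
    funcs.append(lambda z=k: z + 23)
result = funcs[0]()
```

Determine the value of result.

Step 1: Default argument z=k captures k's value at definition time.
Step 2: funcs[0] was defined when k = 0, so z defaults to 0.
Step 3: result = 0 + 23 = 23 (default arg fixes the late binding issue)

The answer is 23.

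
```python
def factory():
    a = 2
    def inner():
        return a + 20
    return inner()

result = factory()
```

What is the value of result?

Step 1: factory() defines a = 2.
Step 2: inner() reads a = 2 from enclosing scope, returns 2 + 20 = 22.
Step 3: result = 22

The answer is 22.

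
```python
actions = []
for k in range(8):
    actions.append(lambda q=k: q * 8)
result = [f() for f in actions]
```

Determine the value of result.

Step 1: Default arg q=k captures k at each iteration.
Step 2: actions[k] has q defaulting to k, returns k * 8.
Step 3: result = [0, 8, 16, 24, 32, 40, 48, 56]

The answer is [0, 8, 16, 24, 32, 40, 48, 56].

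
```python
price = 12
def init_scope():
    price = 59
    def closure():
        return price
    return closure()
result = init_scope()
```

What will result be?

Step 1: price = 12 globally, but init_scope() defines price = 59 locally.
Step 2: closure() looks up price. Not in local scope, so checks enclosing scope (init_scope) and finds price = 59.
Step 3: result = 59

The answer is 59.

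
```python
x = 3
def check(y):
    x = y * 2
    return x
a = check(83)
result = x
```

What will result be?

Step 1: Global x = 3.
Step 2: check(83) creates local x = 83 * 2 = 166.
Step 3: Global x unchanged because no global keyword. result = 3

The answer is 3.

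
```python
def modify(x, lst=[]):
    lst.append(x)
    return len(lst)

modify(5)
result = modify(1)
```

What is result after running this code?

Step 1: Mutable default list persists between calls.
Step 2: First call: lst = [5], len = 1. Second call: lst = [5, 1], len = 2.
Step 3: result = 2

The answer is 2.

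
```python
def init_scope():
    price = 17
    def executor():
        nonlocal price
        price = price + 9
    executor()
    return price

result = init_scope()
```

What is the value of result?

Step 1: init_scope() sets price = 17.
Step 2: executor() uses nonlocal to modify price in init_scope's scope: price = 17 + 9 = 26.
Step 3: init_scope() returns the modified price = 26

The answer is 26.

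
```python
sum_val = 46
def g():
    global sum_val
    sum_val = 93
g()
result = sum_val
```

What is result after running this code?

Step 1: sum_val = 46 globally.
Step 2: g() declares global sum_val and sets it to 93.
Step 3: After g(), global sum_val = 93. result = 93

The answer is 93.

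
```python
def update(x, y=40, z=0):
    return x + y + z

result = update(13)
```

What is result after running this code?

Step 1: update(13) uses defaults y = 40, z = 0.
Step 2: Returns 13 + 40 + 0 = 53.
Step 3: result = 53

The answer is 53.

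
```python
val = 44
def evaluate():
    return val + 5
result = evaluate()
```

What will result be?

Step 1: val = 44 is defined globally.
Step 2: evaluate() looks up val from global scope = 44, then computes 44 + 5 = 49.
Step 3: result = 49

The answer is 49.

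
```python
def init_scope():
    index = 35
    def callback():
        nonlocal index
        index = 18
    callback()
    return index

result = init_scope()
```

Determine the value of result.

Step 1: init_scope() sets index = 35.
Step 2: callback() uses nonlocal to reassign index = 18.
Step 3: result = 18

The answer is 18.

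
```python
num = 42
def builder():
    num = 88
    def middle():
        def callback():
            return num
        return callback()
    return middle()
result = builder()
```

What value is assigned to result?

Step 1: builder() defines num = 88. middle() and callback() have no local num.
Step 2: callback() checks local (none), enclosing middle() (none), enclosing builder() and finds num = 88.
Step 3: result = 88

The answer is 88.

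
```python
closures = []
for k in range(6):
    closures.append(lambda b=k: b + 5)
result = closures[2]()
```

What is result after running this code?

Step 1: Default argument b=k captures k's value at definition time.
Step 2: closures[2] was defined when k = 2, so b defaults to 2.
Step 3: result = 2 + 5 = 7 (default arg fixes the late binding issue)

The answer is 7.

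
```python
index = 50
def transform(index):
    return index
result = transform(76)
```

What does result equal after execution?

Step 1: Global index = 50.
Step 2: transform(76) takes parameter index = 76, which shadows the global.
Step 3: result = 76

The answer is 76.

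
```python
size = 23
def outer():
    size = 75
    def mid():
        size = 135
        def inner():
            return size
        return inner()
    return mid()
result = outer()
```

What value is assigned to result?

Step 1: Three levels of shadowing: global 23, outer 75, mid 135.
Step 2: inner() finds size = 135 in enclosing mid() scope.
Step 3: result = 135

The answer is 135.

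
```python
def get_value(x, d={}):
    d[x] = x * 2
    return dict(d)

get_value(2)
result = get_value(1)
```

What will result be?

Step 1: Mutable default dict is shared across calls.
Step 2: First call adds 2: 4. Second call adds 1: 2.
Step 3: result = {2: 4, 1: 2}

The answer is {2: 4, 1: 2}.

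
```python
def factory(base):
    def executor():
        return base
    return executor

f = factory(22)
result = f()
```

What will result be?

Step 1: factory(22) creates closure capturing base = 22.
Step 2: f() returns the captured base = 22.
Step 3: result = 22

The answer is 22.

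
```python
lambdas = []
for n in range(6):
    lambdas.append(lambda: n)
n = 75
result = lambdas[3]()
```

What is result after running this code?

Step 1: Lambdas capture the variable n by reference, not by value.
Step 2: After the loop, n is reassigned to 75.
Step 3: lambdas[3]() looks up the current n = 75. result = 75

The answer is 75.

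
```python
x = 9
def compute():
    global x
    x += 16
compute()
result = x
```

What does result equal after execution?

Step 1: x = 9 globally.
Step 2: compute() modifies global x: x += 16 = 25.
Step 3: result = 25

The answer is 25.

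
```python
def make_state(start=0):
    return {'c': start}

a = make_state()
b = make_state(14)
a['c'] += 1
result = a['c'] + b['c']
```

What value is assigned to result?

Step 1: make_state() returns a new dict each call (immutable default 0).
Step 2: a = {'c': 0}, b = {'c': 14}.
Step 3: a['c'] += 1 = 1. result = 1 + 14 = 15

The answer is 15.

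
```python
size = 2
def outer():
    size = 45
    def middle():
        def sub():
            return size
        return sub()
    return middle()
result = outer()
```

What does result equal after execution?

Step 1: outer() defines size = 45. middle() and sub() have no local size.
Step 2: sub() checks local (none), enclosing middle() (none), enclosing outer() and finds size = 45.
Step 3: result = 45

The answer is 45.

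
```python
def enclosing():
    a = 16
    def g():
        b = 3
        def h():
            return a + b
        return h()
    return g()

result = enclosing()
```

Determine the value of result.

Step 1: enclosing() defines a = 16. g() defines b = 3.
Step 2: h() accesses both from enclosing scopes: a = 16, b = 3.
Step 3: result = 16 + 3 = 19

The answer is 19.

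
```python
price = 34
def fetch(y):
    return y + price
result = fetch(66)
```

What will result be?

Step 1: price = 34 is defined globally.
Step 2: fetch(66) uses parameter y = 66 and looks up price from global scope = 34.
Step 3: result = 66 + 34 = 100

The answer is 100.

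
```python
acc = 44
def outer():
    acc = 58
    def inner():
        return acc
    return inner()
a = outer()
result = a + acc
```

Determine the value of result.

Step 1: outer() has local acc = 58. inner() reads from enclosing.
Step 2: outer() returns 58. Global acc = 44 unchanged.
Step 3: result = 58 + 44 = 102

The answer is 102.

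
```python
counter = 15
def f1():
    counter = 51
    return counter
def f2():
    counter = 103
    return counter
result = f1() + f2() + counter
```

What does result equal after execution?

Step 1: Each function shadows global counter with its own local.
Step 2: f1() returns 51, f2() returns 103.
Step 3: Global counter = 15 is unchanged. result = 51 + 103 + 15 = 169

The answer is 169.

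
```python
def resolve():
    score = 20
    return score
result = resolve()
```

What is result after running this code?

Step 1: resolve() defines score = 20 in its local scope.
Step 2: return score finds the local variable score = 20.
Step 3: result = 20

The answer is 20.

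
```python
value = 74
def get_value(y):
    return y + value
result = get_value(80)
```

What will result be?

Step 1: value = 74 is defined globally.
Step 2: get_value(80) uses parameter y = 80 and looks up value from global scope = 74.
Step 3: result = 80 + 74 = 154

The answer is 154.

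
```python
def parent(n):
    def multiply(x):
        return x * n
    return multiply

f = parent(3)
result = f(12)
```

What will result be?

Step 1: parent(3) returns multiply closure with n = 3.
Step 2: f(12) computes 12 * 3 = 36.
Step 3: result = 36

The answer is 36.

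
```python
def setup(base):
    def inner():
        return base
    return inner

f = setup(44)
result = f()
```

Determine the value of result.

Step 1: setup(44) creates closure capturing base = 44.
Step 2: f() returns the captured base = 44.
Step 3: result = 44

The answer is 44.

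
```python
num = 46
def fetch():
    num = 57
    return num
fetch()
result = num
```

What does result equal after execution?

Step 1: Global num = 46.
Step 2: fetch() creates local num = 57 (shadow, not modification).
Step 3: After fetch() returns, global num is unchanged. result = 46

The answer is 46.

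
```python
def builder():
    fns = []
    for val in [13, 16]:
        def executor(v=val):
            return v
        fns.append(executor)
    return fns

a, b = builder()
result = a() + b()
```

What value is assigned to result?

Step 1: Default argument v=val captures val at each iteration.
Step 2: a() returns 13 (captured at first iteration), b() returns 16 (captured at second).
Step 3: result = 13 + 16 = 29

The answer is 29.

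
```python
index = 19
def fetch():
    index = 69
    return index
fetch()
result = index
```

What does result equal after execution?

Step 1: index = 19 globally.
Step 2: fetch() creates a LOCAL index = 69 (no global keyword!).
Step 3: The global index is unchanged. result = 19

The answer is 19.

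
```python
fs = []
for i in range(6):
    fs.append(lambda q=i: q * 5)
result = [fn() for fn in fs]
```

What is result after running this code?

Step 1: Default arg q=i captures i at each iteration.
Step 2: fs[k] has q defaulting to k, returns k * 5.
Step 3: result = [0, 5, 10, 15, 20, 25]

The answer is [0, 5, 10, 15, 20, 25].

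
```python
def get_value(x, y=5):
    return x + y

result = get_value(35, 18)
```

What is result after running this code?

Step 1: get_value(35, 18) overrides default y with 18.
Step 2: Returns 35 + 18 = 53.
Step 3: result = 53

The answer is 53.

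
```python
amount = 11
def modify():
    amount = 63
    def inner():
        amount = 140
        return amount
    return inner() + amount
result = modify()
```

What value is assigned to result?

Step 1: modify() has local amount = 63. inner() has local amount = 140.
Step 2: inner() returns its local amount = 140.
Step 3: modify() returns 140 + its own amount (63) = 203

The answer is 203.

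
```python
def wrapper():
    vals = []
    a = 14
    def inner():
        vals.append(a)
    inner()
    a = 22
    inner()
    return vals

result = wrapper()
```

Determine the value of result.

Step 1: a = 14. inner() appends current a to vals.
Step 2: First inner(): appends 14. Then a = 22.
Step 3: Second inner(): appends 22 (closure sees updated a). result = [14, 22]

The answer is [14, 22].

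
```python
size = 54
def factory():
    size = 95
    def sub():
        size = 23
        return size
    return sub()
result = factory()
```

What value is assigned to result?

Step 1: Three scopes define size: global (54), factory (95), sub (23).
Step 2: sub() has its own local size = 23, which shadows both enclosing and global.
Step 3: result = 23 (local wins in LEGB)

The answer is 23.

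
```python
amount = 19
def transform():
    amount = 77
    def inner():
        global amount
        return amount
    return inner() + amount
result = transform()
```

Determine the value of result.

Step 1: Global amount = 19. transform() shadows with local amount = 77.
Step 2: inner() uses global keyword, so inner() returns global amount = 19.
Step 3: transform() returns 19 + 77 = 96

The answer is 96.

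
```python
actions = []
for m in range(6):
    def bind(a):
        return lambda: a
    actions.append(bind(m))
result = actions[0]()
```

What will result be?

Step 1: bind(m) creates a new scope capturing a = m at call time.
Step 2: actions[0] = bind(0), so its lambda captures a = 0.
Step 3: result = 0 (closure factory fixes late binding)

The answer is 0.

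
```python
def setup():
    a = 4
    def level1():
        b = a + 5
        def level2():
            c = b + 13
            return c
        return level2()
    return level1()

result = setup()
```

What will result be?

Step 1: a = 4. b = a + 5 = 9.
Step 2: c = b + 13 = 9 + 13 = 22.
Step 3: result = 22

The answer is 22.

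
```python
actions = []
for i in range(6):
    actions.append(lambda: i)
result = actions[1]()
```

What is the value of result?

Step 1: The loop creates 6 lambdas, all referencing the same variable i.
Step 2: After the loop, i = 5 (final value).
Step 3: actions[1]() looks up i at call time and finds 5. This is the late binding gotcha. result = 5

The answer is 5.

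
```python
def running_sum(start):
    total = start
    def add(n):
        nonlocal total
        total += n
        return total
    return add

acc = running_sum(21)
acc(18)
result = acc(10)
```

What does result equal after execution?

Step 1: running_sum(21) creates closure with total = 21.
Step 2: First acc(18): total = 21 + 18 = 39.
Step 3: Second acc(10): total = 39 + 10 = 49. result = 49

The answer is 49.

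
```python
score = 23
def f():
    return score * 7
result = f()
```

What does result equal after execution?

Step 1: score = 23 is defined globally.
Step 2: f() looks up score from global scope = 23, then computes 23 * 7 = 161.
Step 3: result = 161

The answer is 161.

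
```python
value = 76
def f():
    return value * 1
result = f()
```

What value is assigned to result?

Step 1: value = 76 is defined globally.
Step 2: f() looks up value from global scope = 76, then computes 76 * 1 = 76.
Step 3: result = 76

The answer is 76.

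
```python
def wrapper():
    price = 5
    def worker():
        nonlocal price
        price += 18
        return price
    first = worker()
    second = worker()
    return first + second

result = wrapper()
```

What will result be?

Step 1: price starts at 5.
Step 2: First call: price = 5 + 18 = 23, returns 23.
Step 3: Second call: price = 23 + 18 = 41, returns 41.
Step 4: result = 23 + 41 = 64

The answer is 64.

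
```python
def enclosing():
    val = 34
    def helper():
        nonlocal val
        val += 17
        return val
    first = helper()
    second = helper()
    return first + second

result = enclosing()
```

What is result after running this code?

Step 1: val starts at 34.
Step 2: First call: val = 34 + 17 = 51, returns 51.
Step 3: Second call: val = 51 + 17 = 68, returns 68.
Step 4: result = 51 + 68 = 119

The answer is 119.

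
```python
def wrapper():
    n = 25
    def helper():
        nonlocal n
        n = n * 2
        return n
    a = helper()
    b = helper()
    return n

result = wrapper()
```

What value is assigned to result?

Step 1: n starts at 25.
Step 2: First helper(): n = 25 * 2 = 50.
Step 3: Second helper(): n = 50 * 2 = 100.
Step 4: result = 100

The answer is 100.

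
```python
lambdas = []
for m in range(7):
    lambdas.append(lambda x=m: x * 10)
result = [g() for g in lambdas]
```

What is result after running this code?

Step 1: Default arg x=m captures m at each iteration.
Step 2: lambdas[k] has x defaulting to k, returns k * 10.
Step 3: result = [0, 10, 20, 30, 40, 50, 60]

The answer is [0, 10, 20, 30, 40, 50, 60].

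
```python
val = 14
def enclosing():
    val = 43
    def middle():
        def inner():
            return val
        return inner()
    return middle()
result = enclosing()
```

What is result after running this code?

Step 1: enclosing() defines val = 43. middle() and inner() have no local val.
Step 2: inner() checks local (none), enclosing middle() (none), enclosing enclosing() and finds val = 43.
Step 3: result = 43

The answer is 43.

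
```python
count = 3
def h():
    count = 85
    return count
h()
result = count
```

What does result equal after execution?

Step 1: Global count = 3.
Step 2: h() creates local count = 85 (shadow, not modification).
Step 3: After h() returns, global count is unchanged. result = 3

The answer is 3.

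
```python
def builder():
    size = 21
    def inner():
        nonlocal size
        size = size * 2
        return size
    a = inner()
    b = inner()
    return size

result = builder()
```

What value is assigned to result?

Step 1: size starts at 21.
Step 2: First inner(): size = 21 * 2 = 42.
Step 3: Second inner(): size = 42 * 2 = 84.
Step 4: result = 84

The answer is 84.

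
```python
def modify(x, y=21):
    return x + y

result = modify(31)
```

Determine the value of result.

Step 1: modify(31) uses default y = 21.
Step 2: Returns 31 + 21 = 52.
Step 3: result = 52

The answer is 52.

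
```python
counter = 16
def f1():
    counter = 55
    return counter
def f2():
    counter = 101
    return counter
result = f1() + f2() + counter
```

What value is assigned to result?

Step 1: Each function shadows global counter with its own local.
Step 2: f1() returns 55, f2() returns 101.
Step 3: Global counter = 16 is unchanged. result = 55 + 101 + 16 = 172

The answer is 172.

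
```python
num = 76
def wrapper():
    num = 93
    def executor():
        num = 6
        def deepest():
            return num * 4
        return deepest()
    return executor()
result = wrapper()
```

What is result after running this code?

Step 1: deepest() looks up num through LEGB: not local, finds num = 6 in enclosing executor().
Step 2: Returns 6 * 4 = 24.
Step 3: result = 24

The answer is 24.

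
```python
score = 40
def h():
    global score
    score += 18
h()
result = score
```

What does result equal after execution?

Step 1: score = 40 globally.
Step 2: h() modifies global score: score += 18 = 58.
Step 3: result = 58

The answer is 58.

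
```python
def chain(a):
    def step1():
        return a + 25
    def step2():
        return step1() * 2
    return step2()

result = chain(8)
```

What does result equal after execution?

Step 1: chain(8) captures a = 8.
Step 2: step2() calls step1() which returns 8 + 25 = 33.
Step 3: step2() returns 33 * 2 = 66

The answer is 66.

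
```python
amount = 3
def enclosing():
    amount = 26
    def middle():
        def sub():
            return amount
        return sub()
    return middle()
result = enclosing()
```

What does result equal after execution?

Step 1: enclosing() defines amount = 26. middle() and sub() have no local amount.
Step 2: sub() checks local (none), enclosing middle() (none), enclosing enclosing() and finds amount = 26.
Step 3: result = 26

The answer is 26.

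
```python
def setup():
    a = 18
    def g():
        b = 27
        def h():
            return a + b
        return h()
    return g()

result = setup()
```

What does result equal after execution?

Step 1: setup() defines a = 18. g() defines b = 27.
Step 2: h() accesses both from enclosing scopes: a = 18, b = 27.
Step 3: result = 18 + 27 = 45

The answer is 45.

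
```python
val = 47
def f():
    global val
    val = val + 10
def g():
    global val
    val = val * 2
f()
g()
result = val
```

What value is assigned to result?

Step 1: val = 47.
Step 2: f() adds 10: val = 47 + 10 = 57.
Step 3: g() doubles: val = 57 * 2 = 114.
Step 4: result = 114

The answer is 114.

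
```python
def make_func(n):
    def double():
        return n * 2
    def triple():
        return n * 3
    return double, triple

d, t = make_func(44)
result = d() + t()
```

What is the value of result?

Step 1: Both closures capture the same n = 44.
Step 2: d() = 44 * 2 = 88, t() = 44 * 3 = 132.
Step 3: result = 88 + 132 = 220

The answer is 220.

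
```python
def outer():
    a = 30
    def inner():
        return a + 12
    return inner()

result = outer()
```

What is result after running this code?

Step 1: outer() defines a = 30.
Step 2: inner() reads a = 30 from enclosing scope, returns 30 + 12 = 42.
Step 3: result = 42

The answer is 42.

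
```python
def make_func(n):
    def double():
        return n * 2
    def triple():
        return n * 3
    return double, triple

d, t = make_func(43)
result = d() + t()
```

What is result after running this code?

Step 1: Both closures capture the same n = 43.
Step 2: d() = 43 * 2 = 86, t() = 43 * 3 = 129.
Step 3: result = 86 + 129 = 215

The answer is 215.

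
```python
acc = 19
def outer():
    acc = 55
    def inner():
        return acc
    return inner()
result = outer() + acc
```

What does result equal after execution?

Step 1: Global acc = 19. outer() shadows with acc = 55.
Step 2: inner() returns enclosing acc = 55. outer() = 55.
Step 3: result = 55 + global acc (19) = 74

The answer is 74.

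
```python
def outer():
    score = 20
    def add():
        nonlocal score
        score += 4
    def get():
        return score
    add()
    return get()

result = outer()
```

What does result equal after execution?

Step 1: score = 20. add() modifies it via nonlocal, get() reads it.
Step 2: add() makes score = 20 + 4 = 24.
Step 3: get() returns 24. result = 24

The answer is 24.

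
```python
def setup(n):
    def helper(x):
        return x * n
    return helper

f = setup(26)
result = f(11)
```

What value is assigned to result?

Step 1: setup(26) creates a closure capturing n = 26.
Step 2: f(11) computes 11 * 26 = 286.
Step 3: result = 286

The answer is 286.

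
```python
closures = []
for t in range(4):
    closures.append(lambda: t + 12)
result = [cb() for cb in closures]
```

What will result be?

Step 1: All lambdas capture t by reference. After the loop, t = 3.
Step 2: Each call returns 3 + 12 = 15.
Step 3: result = [15, 15, 15, 15]

The answer is [15, 15, 15, 15].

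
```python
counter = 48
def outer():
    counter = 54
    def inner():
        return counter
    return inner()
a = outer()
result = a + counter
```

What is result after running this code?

Step 1: outer() has local counter = 54. inner() reads from enclosing.
Step 2: outer() returns 54. Global counter = 48 unchanged.
Step 3: result = 54 + 48 = 102

The answer is 102.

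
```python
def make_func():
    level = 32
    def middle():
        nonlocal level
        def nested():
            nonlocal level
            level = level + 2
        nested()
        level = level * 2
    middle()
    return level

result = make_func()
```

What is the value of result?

Step 1: level = 32.
Step 2: nested() adds 2: level = 32 + 2 = 34.
Step 3: middle() doubles: level = 34 * 2 = 68.
Step 4: result = 68

The answer is 68.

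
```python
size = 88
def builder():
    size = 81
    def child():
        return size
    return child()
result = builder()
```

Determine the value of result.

Step 1: size = 88 globally, but builder() defines size = 81 locally.
Step 2: child() looks up size. Not in local scope, so checks enclosing scope (builder) and finds size = 81.
Step 3: result = 81

The answer is 81.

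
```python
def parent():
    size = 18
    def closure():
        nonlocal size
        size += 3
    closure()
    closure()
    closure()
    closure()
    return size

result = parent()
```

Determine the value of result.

Step 1: size starts at 18.
Step 2: closure() is called 4 times, each adding 3.
Step 3: size = 18 + 3 * 4 = 30

The answer is 30.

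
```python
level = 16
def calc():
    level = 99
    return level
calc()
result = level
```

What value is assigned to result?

Step 1: level = 16 globally.
Step 2: calc() creates a LOCAL level = 99 (no global keyword!).
Step 3: The global level is unchanged. result = 16

The answer is 16.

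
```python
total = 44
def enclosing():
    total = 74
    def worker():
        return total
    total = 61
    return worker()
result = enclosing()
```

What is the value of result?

Step 1: enclosing() sets total = 74, then later total = 61.
Step 2: worker() is called after total is reassigned to 61. Closures capture variables by reference, not by value.
Step 3: result = 61

The answer is 61.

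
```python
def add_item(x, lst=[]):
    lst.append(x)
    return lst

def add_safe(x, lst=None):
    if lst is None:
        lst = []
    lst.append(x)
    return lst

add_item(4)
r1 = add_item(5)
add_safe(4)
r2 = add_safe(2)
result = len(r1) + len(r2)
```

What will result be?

Step 1: add_item shares mutable default: after 2 calls, lst = [4, 5], len = 2.
Step 2: add_safe creates fresh list each time: r2 = [2], len = 1.
Step 3: result = 2 + 1 = 3

The answer is 3.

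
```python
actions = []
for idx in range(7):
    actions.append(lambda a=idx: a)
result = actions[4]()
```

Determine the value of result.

Step 1: Default argument a=idx captures idx's value at each iteration.
Step 2: actions[4] captured a = 4 when idx was 4.
Step 3: result = 4

The answer is 4.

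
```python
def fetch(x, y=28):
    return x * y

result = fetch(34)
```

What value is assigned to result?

Step 1: fetch(34) uses default y = 28.
Step 2: Returns 34 * 28 = 952.
Step 3: result = 952

The answer is 952.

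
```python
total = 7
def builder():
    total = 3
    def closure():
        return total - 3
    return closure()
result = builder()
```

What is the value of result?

Step 1: builder() shadows global total with total = 3.
Step 2: closure() finds total = 3 in enclosing scope, computes 3 - 3 = 0.
Step 3: result = 0

The answer is 0.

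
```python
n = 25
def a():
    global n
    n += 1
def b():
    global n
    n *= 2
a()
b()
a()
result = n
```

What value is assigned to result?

Step 1: n = 25.
Step 2: a(): n = 25 + 1 = 26.
Step 3: b(): n = 26 * 2 = 52.
Step 4: a(): n = 52 + 1 = 53

The answer is 53.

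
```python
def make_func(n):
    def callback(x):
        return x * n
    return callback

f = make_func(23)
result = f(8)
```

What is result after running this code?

Step 1: make_func(23) creates a closure capturing n = 23.
Step 2: f(8) computes 8 * 23 = 184.
Step 3: result = 184

The answer is 184.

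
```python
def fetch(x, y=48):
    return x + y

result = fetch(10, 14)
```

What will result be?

Step 1: fetch(10, 14) overrides default y with 14.
Step 2: Returns 10 + 14 = 24.
Step 3: result = 24

The answer is 24.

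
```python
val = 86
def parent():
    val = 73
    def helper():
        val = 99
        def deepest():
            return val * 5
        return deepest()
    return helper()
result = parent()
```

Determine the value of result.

Step 1: deepest() looks up val through LEGB: not local, finds val = 99 in enclosing helper().
Step 2: Returns 99 * 5 = 495.
Step 3: result = 495

The answer is 495.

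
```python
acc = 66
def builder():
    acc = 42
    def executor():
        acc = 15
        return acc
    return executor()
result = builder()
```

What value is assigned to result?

Step 1: Three scopes define acc: global (66), builder (42), executor (15).
Step 2: executor() has its own local acc = 15, which shadows both enclosing and global.
Step 3: result = 15 (local wins in LEGB)

The answer is 15.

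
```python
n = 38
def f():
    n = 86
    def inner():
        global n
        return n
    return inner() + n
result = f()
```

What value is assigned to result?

Step 1: Global n = 38. f() shadows with local n = 86.
Step 2: inner() uses global keyword, so inner() returns global n = 38.
Step 3: f() returns 38 + 86 = 124

The answer is 124.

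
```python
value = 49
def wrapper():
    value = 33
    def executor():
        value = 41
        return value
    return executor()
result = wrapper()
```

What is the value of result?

Step 1: Three scopes define value: global (49), wrapper (33), executor (41).
Step 2: executor() has its own local value = 41, which shadows both enclosing and global.
Step 3: result = 41 (local wins in LEGB)

The answer is 41.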